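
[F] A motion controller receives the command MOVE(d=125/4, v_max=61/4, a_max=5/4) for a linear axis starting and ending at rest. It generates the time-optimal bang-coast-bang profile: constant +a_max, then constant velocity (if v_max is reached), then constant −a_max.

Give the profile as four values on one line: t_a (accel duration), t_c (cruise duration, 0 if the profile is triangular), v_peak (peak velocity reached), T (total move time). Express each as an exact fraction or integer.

v_max²/a_max = (61/4)²/(5/4) = 3721/20
125/4 < 3721/20 → triangular
v_peak = √(125/4·5/4) = √(625/16) = 25/4
t_a = (25/4)/(5/4) = 5; t_c = 0
T = 2·5 = 10

t_a=5 t_c=0 v_peak=25/4 T=10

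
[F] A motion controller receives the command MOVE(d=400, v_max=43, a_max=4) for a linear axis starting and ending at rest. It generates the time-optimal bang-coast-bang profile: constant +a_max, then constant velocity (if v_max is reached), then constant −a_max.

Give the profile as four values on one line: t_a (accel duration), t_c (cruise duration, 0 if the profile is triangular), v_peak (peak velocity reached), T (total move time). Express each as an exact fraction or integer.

t_a=10 t_c=0 v_peak=40 T=20

vₘ²/aₘ = 43²/4 = 1849/4
400 < 1849/4 so t_c = 0
v_peak = √(400·4) = √1600 = 40
t_a = 40/4 = 10; t_c = 0
T = 2·10 = 20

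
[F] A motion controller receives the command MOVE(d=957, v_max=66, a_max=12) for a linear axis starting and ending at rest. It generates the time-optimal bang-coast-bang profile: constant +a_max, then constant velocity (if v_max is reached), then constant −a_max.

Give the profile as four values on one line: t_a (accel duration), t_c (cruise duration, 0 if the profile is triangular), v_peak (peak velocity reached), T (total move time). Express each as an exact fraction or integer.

t_a=11/2 t_c=9 v_peak=66 T=20

v_max²/a_max = 66²/12 = 363
957 ≥ 363 → trapezoidal
t_a = 66/12 = 11/2; v_peak = 66
d_cruise = 957 − 363 = 594; t_c = 594/66 = 9
T = 2·11/2 + 9 = 20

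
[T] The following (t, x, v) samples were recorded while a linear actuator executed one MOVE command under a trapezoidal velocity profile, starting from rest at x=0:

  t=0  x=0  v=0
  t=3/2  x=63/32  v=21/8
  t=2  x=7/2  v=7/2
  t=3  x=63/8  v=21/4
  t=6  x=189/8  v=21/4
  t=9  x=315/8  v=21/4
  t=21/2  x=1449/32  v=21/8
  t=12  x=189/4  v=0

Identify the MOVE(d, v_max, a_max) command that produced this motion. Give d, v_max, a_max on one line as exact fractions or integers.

d=189/4 v_max=21/4 a_max=7/4

final state: t=12, x=189/4, v=0 → d = 189/4
a_max = (21/8−0)/(3/2−0) = 7/4
max v = 21/4 over t∈[3,9] → v_max = 21/4
check: 21/4·(3+6) = 189/4 ✓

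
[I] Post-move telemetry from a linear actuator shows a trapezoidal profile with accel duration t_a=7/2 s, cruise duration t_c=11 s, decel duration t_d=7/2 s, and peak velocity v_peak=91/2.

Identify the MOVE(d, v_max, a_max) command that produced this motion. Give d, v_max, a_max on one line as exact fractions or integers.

d=2639/4 v_max=91/2 a_max=13

a_max = (91/2)/(7/2) = 13
d_a = ½·91/2·7/2 = 637/8; d_c = 91/2·11 = 1001/2
d = 2·637/8 + 1001/2 = 2639/4
t_c = 11 > 0 ⇒ limit active, v_max = 91/2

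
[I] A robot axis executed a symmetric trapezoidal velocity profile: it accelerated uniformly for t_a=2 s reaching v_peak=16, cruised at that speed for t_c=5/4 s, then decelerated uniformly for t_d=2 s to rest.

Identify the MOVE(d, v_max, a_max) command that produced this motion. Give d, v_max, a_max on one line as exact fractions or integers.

d=52 v_max=16 a_max=8

a_max = 16/2 = 8
d_a = ½·16·2 = 16; d_c = 16·5/4 = 20
d = 2·16 + 20 = 52
t_c = 5/4 > 0 so v_max = 16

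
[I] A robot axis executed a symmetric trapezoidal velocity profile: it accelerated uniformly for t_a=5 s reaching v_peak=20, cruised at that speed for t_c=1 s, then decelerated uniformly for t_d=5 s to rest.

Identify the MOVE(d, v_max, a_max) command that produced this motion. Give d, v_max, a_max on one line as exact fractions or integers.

a_max = 20/5 = 4
d_a = ½·20·5 = 50; d_c = 20·1 = 20
d = 2·50 + 20 = 120
t_c = 1 > 0 → v_max = v_peak = 20

d=120 v_max=20 a_max=4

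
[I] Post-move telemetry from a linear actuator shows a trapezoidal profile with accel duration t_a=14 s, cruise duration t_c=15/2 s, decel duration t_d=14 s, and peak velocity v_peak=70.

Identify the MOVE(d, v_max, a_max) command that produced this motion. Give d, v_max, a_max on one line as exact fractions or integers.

d=1505 v_max=70 a_max=5

a_max = 70/14 = 5
d_a = ½·70·14 = 490; d_c = 70·15/2 = 525
d = 2·490 + 525 = 1505
t_c = 15/2 > 0 ⇒ limit active, v_max = 70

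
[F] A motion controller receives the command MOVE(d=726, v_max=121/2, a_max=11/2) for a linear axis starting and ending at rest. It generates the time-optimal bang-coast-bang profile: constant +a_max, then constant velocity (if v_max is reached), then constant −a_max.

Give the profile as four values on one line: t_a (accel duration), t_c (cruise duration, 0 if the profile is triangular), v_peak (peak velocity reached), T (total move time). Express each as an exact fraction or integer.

v_max²/a_max = (121/2)²/(11/2) = 1331/2
726 ≥ 1331/2 ⇒ cruise phase
t_a = (121/2)/(11/2) = 11; v_peak = 121/2
d_cruise = 726 − 1331/2 = 121/2; t_c = (121/2)/(121/2) = 1
T = 2·11 + 1 = 23

t_a=11 t_c=1 v_peak=121/2 T=23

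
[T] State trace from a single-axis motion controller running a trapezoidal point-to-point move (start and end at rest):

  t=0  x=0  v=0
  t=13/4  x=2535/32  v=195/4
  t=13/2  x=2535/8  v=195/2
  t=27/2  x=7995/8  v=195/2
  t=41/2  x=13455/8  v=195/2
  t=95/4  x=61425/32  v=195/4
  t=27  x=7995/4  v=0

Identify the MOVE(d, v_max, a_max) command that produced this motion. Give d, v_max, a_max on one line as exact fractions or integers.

d=7995/4 v_max=195/2 a_max=15

final state: t=27, x=7995/4, v=0 → d = 7995/4
a_max = (195/4−0)/(13/4−0) = 15
max v = 195/2 over t∈[13/2,41/2] → v_max = 195/2
check: 195/2·(13/2+14) = 7995/4 ✓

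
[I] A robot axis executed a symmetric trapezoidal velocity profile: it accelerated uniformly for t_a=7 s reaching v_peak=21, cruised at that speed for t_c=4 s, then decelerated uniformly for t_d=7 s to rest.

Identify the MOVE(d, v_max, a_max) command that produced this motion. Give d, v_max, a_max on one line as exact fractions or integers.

d=231 v_max=21 a_max=3

a_max = 21/7 = 3
d_a = ½·21·7 = 147/2; d_c = 21·4 = 84
d = 2·147/2 + 84 = 231
t_c = 4 > 0 → v_max = v_peak = 21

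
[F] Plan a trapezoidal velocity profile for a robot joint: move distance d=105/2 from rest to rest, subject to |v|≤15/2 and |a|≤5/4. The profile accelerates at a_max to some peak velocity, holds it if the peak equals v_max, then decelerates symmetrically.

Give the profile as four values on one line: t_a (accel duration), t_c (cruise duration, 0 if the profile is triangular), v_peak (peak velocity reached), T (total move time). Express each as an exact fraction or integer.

t_a=6 t_c=1 v_peak=15/2 T=13

vₘ²/aₘ = (15/2)²/(5/4) = 45
105/2 ≥ 45 ⇒ cruise phase
t_a = (15/2)/(5/4) = 6; v_peak = 15/2
d_cruise = 105/2 − 45 = 15/2; t_c = (15/2)/(15/2) = 1
T = 2·6 + 1 = 13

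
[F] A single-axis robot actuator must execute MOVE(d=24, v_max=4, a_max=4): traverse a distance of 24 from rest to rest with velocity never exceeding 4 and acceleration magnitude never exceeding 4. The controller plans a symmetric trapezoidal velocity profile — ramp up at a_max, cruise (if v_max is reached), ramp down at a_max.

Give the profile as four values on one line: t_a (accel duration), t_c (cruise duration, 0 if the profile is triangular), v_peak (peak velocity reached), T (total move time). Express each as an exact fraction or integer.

t_a=1 t_c=5 v_peak=4 T=7

vₘ²/aₘ = 4²/4 = 4
24 ≥ 4 so v_max reached
t_a = 4/4 = 1; v_peak = 4
d_cruise = 24 − 4 = 20; t_c = 20/4 = 5
T = 2·1 + 5 = 7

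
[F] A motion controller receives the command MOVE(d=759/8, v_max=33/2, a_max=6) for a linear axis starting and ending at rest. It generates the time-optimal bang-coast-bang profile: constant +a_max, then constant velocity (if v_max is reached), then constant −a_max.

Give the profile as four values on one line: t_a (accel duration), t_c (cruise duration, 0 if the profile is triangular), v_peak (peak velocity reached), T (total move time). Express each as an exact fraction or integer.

(v_max)²/a_max = (33/2)²/6 = 363/8
759/8 ≥ 363/8 so v_max reached
t_a = (33/2)/6 = 11/4; v_peak = 33/2
d_cruise = 759/8 − 363/8 = 99/2; t_c = (99/2)/(33/2) = 3
T = 2·11/4 + 3 = 17/2

t_a=11/4 t_c=3 v_peak=33/2 T=17/2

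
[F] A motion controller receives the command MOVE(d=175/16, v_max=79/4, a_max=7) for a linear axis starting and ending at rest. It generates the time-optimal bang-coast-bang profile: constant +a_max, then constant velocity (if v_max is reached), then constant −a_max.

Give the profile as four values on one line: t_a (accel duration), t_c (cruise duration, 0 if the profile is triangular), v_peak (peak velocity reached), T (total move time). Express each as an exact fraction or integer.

(v_max)²/a_max = (79/4)²/7 = 6241/112
175/16 < 6241/112 so t_c = 0
v_peak = √(175/16·7) = √(1225/16) = 35/4
t_a = (35/4)/7 = 5/4; t_c = 0
T = 2·5/4 = 5/2

t_a=5/4 t_c=0 v_peak=35/4 T=5/2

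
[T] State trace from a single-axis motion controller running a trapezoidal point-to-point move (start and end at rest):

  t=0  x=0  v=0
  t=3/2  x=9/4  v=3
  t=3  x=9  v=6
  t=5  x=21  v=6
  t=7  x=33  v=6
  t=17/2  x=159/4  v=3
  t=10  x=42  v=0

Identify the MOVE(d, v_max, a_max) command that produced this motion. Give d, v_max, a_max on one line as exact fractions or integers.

d=42 v_max=6 a_max=2

final state: t=10, x=42, v=0 → d = 42
a_max = (3−0)/(3/2−0) = 2
max v = 6 over t∈[3,7] → v_max = 6
check: 6·(3+4) = 42 ✓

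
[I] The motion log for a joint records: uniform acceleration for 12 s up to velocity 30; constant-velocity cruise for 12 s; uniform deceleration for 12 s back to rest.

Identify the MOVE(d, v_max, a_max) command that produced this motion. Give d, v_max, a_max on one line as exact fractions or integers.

d=720 v_max=30 a_max=5/2

a_max = 30/12 = 5/2
d_a = ½·30·12 = 180; d_c = 30·12 = 360
d = 2·180 + 360 = 720
t_c = 12 > 0 → v_max = v_peak = 30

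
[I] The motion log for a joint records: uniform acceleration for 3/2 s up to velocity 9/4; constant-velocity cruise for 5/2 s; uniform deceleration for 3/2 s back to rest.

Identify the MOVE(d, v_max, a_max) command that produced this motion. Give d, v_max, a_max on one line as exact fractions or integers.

a_max = (9/4)/(3/2) = 3/2
d_a = ½·9/4·3/2 = 27/16; d_c = 9/4·5/2 = 45/8
d = 2·27/16 + 45/8 = 9
t_c = 5/2 > 0 ⇒ limit active, v_max = 9/4

d=9 v_max=9/4 a_max=3/2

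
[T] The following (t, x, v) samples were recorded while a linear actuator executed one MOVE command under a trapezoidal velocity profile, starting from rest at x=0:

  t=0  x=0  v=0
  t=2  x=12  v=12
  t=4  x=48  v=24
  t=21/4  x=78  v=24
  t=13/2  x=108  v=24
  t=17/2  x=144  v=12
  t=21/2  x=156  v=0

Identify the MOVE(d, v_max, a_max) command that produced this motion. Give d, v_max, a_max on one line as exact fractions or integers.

d=156 v_max=24 a_max=6

final state: t=21/2, x=156, v=0 → d = 156
a_max = (12−0)/(2−0) = 6
max v = 24 over t∈[4,13/2] → v_max = 24
check: 24·(4+5/2) = 156 ✓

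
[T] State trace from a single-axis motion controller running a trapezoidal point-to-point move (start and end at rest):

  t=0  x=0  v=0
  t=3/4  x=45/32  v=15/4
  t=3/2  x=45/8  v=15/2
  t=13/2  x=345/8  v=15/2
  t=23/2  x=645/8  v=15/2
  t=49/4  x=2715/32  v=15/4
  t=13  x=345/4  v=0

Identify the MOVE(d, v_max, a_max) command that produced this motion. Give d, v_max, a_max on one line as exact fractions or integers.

d=345/4 v_max=15/2 a_max=5

final state: t=13, x=345/4, v=0 → d = 345/4
a_max = (15/4−0)/(3/4−0) = 5
max v = 15/2 over t∈[3/2,23/2] → v_max = 15/2
check: 15/2·(3/2+10) = 345/4 ✓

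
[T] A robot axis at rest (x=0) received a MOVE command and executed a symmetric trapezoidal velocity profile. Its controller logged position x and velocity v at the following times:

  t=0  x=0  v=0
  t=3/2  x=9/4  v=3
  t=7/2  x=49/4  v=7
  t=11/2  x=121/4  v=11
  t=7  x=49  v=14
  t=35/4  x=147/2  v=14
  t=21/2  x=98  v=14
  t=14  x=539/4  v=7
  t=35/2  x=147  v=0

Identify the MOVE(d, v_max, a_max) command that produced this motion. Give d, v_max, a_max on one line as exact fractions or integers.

d=147 v_max=14 a_max=2

final state: t=35/2, x=147, v=0 → d = 147
a_max = (3−0)/(3/2−0) = 2
max v = 14 over t∈[7,21/2] → v_max = 14
check: 14·(7+7/2) = 147 ✓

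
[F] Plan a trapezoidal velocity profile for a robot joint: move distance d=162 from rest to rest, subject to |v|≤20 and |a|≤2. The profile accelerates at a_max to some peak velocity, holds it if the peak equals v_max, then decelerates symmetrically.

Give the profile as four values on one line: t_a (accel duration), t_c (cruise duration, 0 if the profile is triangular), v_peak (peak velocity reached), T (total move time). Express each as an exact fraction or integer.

(v_max)²/a_max = 20²/2 = 200
162 < 200 ⇒ no cruise
v_peak = √(162·2) = √324 = 18
t_a = 18/2 = 9; t_c = 0
T = 2·9 = 18

t_a=9 t_c=0 v_peak=18 T=18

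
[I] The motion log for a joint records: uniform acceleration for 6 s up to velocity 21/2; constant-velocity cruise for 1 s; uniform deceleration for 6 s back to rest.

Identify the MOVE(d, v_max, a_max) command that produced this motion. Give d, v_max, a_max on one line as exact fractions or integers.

d=147/2 v_max=21/2 a_max=7/4

a_max = (21/2)/6 = 7/4
d_a = ½·21/2·6 = 63/2; d_c = 21/2·1 = 21/2
d = 2·63/2 + 21/2 = 147/2
t_c = 1 > 0 → v_max = v_peak = 21/2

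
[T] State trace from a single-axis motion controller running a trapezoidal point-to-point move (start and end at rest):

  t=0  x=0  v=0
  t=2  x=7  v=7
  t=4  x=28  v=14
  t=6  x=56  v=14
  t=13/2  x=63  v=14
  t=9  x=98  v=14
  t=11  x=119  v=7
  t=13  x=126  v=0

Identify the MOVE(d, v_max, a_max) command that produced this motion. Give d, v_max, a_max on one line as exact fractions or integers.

d=126 v_max=14 a_max=7/2

final state: t=13, x=126, v=0 → d = 126
a_max = (7−0)/(2−0) = 7/2
max v = 14 over t∈[4,9] → v_max = 14
check: 14·(4+5) = 126 ✓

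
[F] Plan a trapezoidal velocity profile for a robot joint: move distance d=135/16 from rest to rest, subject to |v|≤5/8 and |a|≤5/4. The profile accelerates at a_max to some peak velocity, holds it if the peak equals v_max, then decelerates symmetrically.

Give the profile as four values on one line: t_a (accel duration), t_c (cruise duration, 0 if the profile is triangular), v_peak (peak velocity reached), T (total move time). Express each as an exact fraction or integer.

v_max²/a_max = (5/8)²/(5/4) = 5/16
135/16 ≥ 5/16 ⇒ cruise phase
t_a = (5/8)/(5/4) = 1/2; v_peak = 5/8
d_cruise = 135/16 − 5/16 = 65/8; t_c = (65/8)/(5/8) = 13
T = 2·1/2 + 13 = 14

t_a=1/2 t_c=13 v_peak=5/8 T=14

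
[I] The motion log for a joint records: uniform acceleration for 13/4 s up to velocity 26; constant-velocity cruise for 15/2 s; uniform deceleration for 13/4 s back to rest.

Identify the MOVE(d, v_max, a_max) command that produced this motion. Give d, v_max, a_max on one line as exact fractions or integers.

d=559/2 v_max=26 a_max=8

a_max = 26/(13/4) = 8
d_a = ½·26·13/4 = 169/4; d_c = 26·15/2 = 195
d = 2·169/4 + 195 = 559/2
t_c = 15/2 > 0 so v_max = 26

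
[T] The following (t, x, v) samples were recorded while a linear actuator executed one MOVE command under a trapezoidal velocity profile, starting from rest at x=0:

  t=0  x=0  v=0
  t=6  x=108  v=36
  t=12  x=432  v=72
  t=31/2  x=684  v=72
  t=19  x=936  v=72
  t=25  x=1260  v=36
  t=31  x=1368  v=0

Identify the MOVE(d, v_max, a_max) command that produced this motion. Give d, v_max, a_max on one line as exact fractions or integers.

final state: t=31, x=1368, v=0 → d = 1368
a_max = (36−0)/(6−0) = 6
max v = 72 over t∈[12,19] → v_max = 72
check: 72·(12+7) = 1368 ✓

d=1368 v_max=72 a_max=6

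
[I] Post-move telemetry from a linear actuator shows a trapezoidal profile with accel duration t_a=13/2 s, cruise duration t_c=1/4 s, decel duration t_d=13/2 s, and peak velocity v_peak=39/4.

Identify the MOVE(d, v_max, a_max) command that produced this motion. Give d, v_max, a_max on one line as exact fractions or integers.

a_max = (39/4)/(13/2) = 3/2
d_a = ½·39/4·13/2 = 507/16; d_c = 39/4·1/4 = 39/16
d = 2·507/16 + 39/16 = 1053/16
t_c = 1/4 > 0 → v_max = v_peak = 39/4

d=1053/16 v_max=39/4 a_max=3/2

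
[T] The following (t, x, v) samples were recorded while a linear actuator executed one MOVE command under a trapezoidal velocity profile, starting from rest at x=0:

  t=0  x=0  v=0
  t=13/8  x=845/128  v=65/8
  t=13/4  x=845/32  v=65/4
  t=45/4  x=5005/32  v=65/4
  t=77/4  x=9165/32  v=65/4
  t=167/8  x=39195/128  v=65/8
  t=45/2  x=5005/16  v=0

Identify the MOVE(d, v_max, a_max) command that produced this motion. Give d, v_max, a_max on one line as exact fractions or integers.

d=5005/16 v_max=65/4 a_max=5

final state: t=45/2, x=5005/16, v=0 → d = 5005/16
a_max = (65/8−0)/(13/8−0) = 5
max v = 65/4 over t∈[13/4,77/4] → v_max = 65/4
check: 65/4·(13/4+16) = 5005/16 ✓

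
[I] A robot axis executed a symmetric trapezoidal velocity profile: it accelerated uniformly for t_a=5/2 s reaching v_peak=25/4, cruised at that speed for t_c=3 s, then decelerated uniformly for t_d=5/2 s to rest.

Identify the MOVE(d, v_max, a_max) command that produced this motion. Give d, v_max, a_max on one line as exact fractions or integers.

d=275/8 v_max=25/4 a_max=5/2

a_max = (25/4)/(5/2) = 5/2
d_a = ½·25/4·5/2 = 125/16; d_c = 25/4·3 = 75/4
d = 2·125/16 + 75/4 = 275/8
t_c = 3 > 0 ⇒ limit active, v_max = 25/4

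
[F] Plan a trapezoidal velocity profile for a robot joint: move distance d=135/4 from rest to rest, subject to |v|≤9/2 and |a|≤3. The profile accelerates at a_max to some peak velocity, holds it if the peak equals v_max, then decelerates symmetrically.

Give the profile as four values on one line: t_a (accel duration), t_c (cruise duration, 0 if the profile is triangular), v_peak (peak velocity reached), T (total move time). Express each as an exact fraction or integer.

v_max²/a_max = (9/2)²/3 = 27/4
135/4 ≥ 27/4 so v_max reached
t_a = (9/2)/3 = 3/2; v_peak = 9/2
d_cruise = 135/4 − 27/4 = 27; t_c = 27/(9/2) = 6
T = 2·3/2 + 6 = 9

t_a=3/2 t_c=6 v_peak=9/2 T=9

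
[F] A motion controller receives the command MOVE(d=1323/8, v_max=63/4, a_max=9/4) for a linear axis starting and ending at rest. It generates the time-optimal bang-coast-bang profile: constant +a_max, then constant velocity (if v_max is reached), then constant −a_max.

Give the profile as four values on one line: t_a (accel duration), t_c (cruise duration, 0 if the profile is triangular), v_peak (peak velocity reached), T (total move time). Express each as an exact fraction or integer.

vₘ²/aₘ = (63/4)²/(9/4) = 441/4
1323/8 ≥ 441/4 → trapezoidal
t_a = (63/4)/(9/4) = 7; v_peak = 63/4
d_cruise = 1323/8 − 441/4 = 441/8; t_c = (441/8)/(63/4) = 7/2
T = 2·7 + 7/2 = 35/2

t_a=7 t_c=7/2 v_peak=63/4 T=35/2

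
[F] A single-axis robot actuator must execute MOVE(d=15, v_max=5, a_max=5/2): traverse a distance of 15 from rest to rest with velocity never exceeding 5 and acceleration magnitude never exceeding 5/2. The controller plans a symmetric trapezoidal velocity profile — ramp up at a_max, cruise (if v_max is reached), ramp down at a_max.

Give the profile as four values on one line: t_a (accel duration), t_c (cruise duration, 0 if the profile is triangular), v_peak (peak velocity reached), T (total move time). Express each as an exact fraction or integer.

t_a=2 t_c=1 v_peak=5 T=5

v_max²/a_max = 5²/(5/2) = 10
15 ≥ 10 so v_max reached
t_a = 5/(5/2) = 2; v_peak = 5
d_cruise = 15 − 10 = 5; t_c = 5/5 = 1
T = 2·2 + 1 = 5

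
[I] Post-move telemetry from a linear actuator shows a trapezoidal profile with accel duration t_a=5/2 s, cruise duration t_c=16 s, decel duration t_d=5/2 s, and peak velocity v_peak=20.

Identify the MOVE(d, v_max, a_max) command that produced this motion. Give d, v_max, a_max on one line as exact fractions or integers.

a_max = 20/(5/2) = 8
d_a = ½·20·5/2 = 25; d_c = 20·16 = 320
d = 2·25 + 320 = 370
t_c = 16 > 0 ⇒ limit active, v_max = 20

d=370 v_max=20 a_max=8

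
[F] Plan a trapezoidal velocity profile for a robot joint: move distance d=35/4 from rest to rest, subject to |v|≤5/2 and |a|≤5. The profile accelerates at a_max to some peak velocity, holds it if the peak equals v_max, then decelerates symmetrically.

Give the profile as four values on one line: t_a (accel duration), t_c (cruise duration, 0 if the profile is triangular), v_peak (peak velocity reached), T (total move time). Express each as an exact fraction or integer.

vₘ²/aₘ = (5/2)²/5 = 5/4
35/4 ≥ 5/4 ⇒ cruise phase
t_a = (5/2)/5 = 1/2; v_peak = 5/2
d_cruise = 35/4 − 5/4 = 15/2; t_c = (15/2)/(5/2) = 3
T = 2·1/2 + 3 = 4

t_a=1/2 t_c=3 v_peak=5/2 T=4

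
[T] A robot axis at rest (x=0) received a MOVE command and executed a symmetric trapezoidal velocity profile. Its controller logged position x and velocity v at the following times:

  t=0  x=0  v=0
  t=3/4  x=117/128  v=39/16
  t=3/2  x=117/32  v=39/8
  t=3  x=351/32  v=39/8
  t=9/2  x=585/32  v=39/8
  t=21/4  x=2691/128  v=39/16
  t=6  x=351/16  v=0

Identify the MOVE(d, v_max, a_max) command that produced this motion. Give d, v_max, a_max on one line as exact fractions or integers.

d=351/16 v_max=39/8 a_max=13/4

final state: t=6, x=351/16, v=0 → d = 351/16
a_max = (39/16−0)/(3/4−0) = 13/4
max v = 39/8 over t∈[3/2,9/2] → v_max = 39/8
check: 39/8·(3/2+3) = 351/16 ✓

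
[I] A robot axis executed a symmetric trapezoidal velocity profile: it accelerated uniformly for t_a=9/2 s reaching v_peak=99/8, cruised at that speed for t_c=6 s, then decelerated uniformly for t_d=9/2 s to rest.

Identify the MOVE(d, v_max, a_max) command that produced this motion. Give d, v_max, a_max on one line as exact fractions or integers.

a_max = (99/8)/(9/2) = 11/4
d_a = ½·99/8·9/2 = 891/32; d_c = 99/8·6 = 297/4
d = 2·891/32 + 297/4 = 2079/16
t_c = 6 > 0 → v_max = v_peak = 99/8

d=2079/16 v_max=99/8 a_max=11/4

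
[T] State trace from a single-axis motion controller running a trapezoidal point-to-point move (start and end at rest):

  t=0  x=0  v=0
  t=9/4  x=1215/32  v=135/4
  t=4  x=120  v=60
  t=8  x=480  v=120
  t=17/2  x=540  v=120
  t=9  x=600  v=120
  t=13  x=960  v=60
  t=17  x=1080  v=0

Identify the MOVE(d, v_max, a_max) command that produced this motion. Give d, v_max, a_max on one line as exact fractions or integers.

final state: t=17, x=1080, v=0 → d = 1080
a_max = (135/4−0)/(9/4−0) = 15
max v = 120 over t∈[8,9] → v_max = 120
check: 120·(8+1) = 1080 ✓

d=1080 v_max=120 a_max=15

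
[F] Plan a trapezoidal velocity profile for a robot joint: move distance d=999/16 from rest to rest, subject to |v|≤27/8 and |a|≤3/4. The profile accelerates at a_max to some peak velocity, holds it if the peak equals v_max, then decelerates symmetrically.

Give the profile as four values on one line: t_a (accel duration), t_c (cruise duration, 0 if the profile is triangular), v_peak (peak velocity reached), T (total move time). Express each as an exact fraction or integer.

t_a=9/2 t_c=14 v_peak=27/8 T=23

v_max²/a_max = (27/8)²/(3/4) = 243/16
999/16 ≥ 243/16 → trapezoidal
t_a = (27/8)/(3/4) = 9/2; v_peak = 27/8
d_cruise = 999/16 − 243/16 = 189/4; t_c = (189/4)/(27/8) = 14
T = 2·9/2 + 14 = 23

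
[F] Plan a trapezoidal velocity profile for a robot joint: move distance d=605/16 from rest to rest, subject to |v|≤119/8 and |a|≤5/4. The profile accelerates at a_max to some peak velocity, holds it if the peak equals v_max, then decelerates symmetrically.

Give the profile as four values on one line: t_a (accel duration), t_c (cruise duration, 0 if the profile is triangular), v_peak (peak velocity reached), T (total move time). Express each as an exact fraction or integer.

v_max²/a_max = (119/8)²/(5/4) = 14161/80
605/16 < 14161/80 ⇒ no cruise
v_peak = √(605/16·5/4) = √(3025/64) = 55/8
t_a = (55/8)/(5/4) = 11/2; t_c = 0
T = 2·11/2 = 11

t_a=11/2 t_c=0 v_peak=55/8 T=11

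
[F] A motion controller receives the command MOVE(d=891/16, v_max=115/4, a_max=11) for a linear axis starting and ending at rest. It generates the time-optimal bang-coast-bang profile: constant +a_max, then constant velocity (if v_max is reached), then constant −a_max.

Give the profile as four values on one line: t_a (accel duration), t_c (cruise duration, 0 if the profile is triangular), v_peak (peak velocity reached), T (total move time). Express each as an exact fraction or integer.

t_a=9/4 t_c=0 v_peak=99/4 T=9/2

vₘ²/aₘ = (115/4)²/11 = 13225/176
891/16 < 13225/176 ⇒ no cruise
v_peak = √(891/16·11) = √(9801/16) = 99/4
t_a = (99/4)/11 = 9/4; t_c = 0
T = 2·9/4 = 9/2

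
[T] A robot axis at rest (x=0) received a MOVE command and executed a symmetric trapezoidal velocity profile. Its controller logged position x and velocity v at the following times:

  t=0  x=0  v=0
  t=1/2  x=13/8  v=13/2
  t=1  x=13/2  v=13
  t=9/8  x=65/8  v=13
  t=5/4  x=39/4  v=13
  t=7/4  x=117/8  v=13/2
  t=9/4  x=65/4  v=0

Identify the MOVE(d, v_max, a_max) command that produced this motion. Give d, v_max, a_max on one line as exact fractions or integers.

final state: t=9/4, x=65/4, v=0 → d = 65/4
a_max = (13/2−0)/(1/2−0) = 13
max v = 13 over t∈[1,5/4] → v_max = 13
check: 13·(1+1/4) = 65/4 ✓

d=65/4 v_max=13 a_max=13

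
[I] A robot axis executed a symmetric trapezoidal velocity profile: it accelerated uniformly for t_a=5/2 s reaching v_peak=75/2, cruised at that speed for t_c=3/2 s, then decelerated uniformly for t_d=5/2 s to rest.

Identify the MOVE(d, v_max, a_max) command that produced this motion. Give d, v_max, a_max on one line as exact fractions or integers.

d=150 v_max=75/2 a_max=15

a_max = (75/2)/(5/2) = 15
d_a = ½·75/2·5/2 = 375/8; d_c = 75/2·3/2 = 225/4
d = 2·375/8 + 225/4 = 150
t_c = 3/2 > 0 so v_max = 75/2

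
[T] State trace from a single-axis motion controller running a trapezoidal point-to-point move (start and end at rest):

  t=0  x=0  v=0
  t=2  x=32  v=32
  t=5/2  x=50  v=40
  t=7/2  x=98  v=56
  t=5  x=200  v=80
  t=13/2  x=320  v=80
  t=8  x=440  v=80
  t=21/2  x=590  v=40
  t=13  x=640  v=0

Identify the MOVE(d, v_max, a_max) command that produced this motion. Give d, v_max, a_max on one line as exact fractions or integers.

final state: t=13, x=640, v=0 → d = 640
a_max = (32−0)/(2−0) = 16
max v = 80 over t∈[5,8] → v_max = 80
check: 80·(5+3) = 640 ✓

d=640 v_max=80 a_max=16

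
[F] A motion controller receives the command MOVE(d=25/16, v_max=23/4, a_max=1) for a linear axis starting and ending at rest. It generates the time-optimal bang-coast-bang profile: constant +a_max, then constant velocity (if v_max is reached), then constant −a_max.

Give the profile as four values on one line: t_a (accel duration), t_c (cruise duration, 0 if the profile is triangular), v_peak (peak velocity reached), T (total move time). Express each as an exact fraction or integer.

t_a=5/4 t_c=0 v_peak=5/4 T=5/2

v_max²/a_max = (23/4)²/1 = 529/16
25/16 < 529/16 → triangular
v_peak = √(25/16·1) = √(25/16) = 5/4
t_a = (5/4)/1 = 5/4; t_c = 0
T = 2·5/4 = 5/2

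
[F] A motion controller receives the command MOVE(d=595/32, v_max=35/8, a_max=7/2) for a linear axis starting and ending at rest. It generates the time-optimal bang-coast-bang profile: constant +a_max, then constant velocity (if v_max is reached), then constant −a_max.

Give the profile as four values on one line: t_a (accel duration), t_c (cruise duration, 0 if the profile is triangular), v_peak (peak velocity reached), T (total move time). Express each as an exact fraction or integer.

vₘ²/aₘ = (35/8)²/(7/2) = 175/32
595/32 ≥ 175/32 ⇒ cruise phase
t_a = (35/8)/(7/2) = 5/4; v_peak = 35/8
d_cruise = 595/32 − 175/32 = 105/8; t_c = (105/8)/(35/8) = 3
T = 2·5/4 + 3 = 11/2

t_a=5/4 t_c=3 v_peak=35/8 T=11/2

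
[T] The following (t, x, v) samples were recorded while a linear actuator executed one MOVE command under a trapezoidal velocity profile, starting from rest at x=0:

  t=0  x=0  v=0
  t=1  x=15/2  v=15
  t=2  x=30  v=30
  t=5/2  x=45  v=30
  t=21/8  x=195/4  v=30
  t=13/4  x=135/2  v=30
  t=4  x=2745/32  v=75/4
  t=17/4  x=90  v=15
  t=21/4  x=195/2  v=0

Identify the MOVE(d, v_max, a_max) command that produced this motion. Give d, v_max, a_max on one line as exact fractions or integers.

final state: t=21/4, x=195/2, v=0 → d = 195/2
a_max = (15−0)/(1−0) = 15
max v = 30 over t∈[2,13/4] → v_max = 30
check: 30·(2+5/4) = 195/2 ✓

d=195/2 v_max=30 a_max=15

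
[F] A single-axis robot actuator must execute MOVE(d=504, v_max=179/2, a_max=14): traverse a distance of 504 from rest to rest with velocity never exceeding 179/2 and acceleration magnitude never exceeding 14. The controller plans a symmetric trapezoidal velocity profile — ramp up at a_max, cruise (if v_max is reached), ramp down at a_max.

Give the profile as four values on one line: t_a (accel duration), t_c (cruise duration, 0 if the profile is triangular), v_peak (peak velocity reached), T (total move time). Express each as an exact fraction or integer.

t_a=6 t_c=0 v_peak=84 T=12

vₘ²/aₘ = (179/2)²/14 = 32041/56
504 < 32041/56 so t_c = 0
v_peak = √(504·14) = √7056 = 84
t_a = 84/14 = 6; t_c = 0
T = 2·6 = 12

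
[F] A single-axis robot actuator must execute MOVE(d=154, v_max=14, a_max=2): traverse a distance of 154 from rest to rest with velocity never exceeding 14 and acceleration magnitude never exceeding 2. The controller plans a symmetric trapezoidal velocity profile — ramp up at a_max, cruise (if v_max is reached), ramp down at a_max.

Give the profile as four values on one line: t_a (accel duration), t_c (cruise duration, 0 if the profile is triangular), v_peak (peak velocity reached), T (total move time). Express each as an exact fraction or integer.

t_a=7 t_c=4 v_peak=14 T=18

vₘ²/aₘ = 14²/2 = 98
154 ≥ 98 → trapezoidal
t_a = 14/2 = 7; v_peak = 14
d_cruise = 154 − 98 = 56; t_c = 56/14 = 4
T = 2·7 + 4 = 18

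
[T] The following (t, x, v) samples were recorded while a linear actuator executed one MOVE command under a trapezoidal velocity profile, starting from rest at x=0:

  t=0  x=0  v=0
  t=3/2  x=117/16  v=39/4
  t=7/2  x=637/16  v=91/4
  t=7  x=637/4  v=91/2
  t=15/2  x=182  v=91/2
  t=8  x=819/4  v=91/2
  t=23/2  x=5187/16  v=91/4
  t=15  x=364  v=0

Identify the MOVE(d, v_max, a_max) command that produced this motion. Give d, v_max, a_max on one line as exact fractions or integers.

final state: t=15, x=364, v=0 → d = 364
a_max = (39/4−0)/(3/2−0) = 13/2
max v = 91/2 over t∈[7,8] → v_max = 91/2
check: 91/2·(7+1) = 364 ✓

d=364 v_max=91/2 a_max=13/2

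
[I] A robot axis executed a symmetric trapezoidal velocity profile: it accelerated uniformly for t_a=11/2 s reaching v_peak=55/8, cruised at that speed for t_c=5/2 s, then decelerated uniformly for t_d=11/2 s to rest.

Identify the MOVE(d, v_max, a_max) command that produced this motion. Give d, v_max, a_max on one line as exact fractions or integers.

d=55 v_max=55/8 a_max=5/4

a_max = (55/8)/(11/2) = 5/4
d_a = ½·55/8·11/2 = 605/32; d_c = 55/8·5/2 = 275/16
d = 2·605/32 + 275/16 = 55
t_c = 5/2 > 0 so v_max = 55/8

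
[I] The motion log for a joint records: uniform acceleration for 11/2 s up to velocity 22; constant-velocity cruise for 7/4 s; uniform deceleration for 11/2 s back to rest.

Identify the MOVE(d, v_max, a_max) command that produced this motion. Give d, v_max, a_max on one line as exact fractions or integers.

d=319/2 v_max=22 a_max=4

a_max = 22/(11/2) = 4
d_a = ½·22·11/2 = 121/2; d_c = 22·7/4 = 77/2
d = 2·121/2 + 77/2 = 319/2
t_c = 7/4 > 0 ⇒ limit active, v_max = 22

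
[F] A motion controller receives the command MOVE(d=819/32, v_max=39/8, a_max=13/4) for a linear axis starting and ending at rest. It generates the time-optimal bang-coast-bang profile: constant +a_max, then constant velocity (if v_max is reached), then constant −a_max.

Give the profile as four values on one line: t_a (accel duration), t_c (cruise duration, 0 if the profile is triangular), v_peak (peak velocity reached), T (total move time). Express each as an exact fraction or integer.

v_max²/a_max = (39/8)²/(13/4) = 117/16
819/32 ≥ 117/16 → trapezoidal
t_a = (39/8)/(13/4) = 3/2; v_peak = 39/8
d_cruise = 819/32 − 117/16 = 585/32; t_c = (585/32)/(39/8) = 15/4
T = 2·3/2 + 15/4 = 27/4

t_a=3/2 t_c=15/4 v_peak=39/8 T=27/4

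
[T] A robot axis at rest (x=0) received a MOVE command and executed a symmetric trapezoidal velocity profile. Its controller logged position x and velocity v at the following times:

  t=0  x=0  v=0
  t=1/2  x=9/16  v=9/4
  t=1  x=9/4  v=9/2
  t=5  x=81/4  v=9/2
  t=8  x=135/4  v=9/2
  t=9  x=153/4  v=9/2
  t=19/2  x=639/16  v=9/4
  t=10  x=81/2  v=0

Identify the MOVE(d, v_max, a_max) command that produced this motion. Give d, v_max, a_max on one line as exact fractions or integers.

final state: t=10, x=81/2, v=0 → d = 81/2
a_max = (9/4−0)/(1/2−0) = 9/2
max v = 9/2 over t∈[1,9] → v_max = 9/2
check: 9/2·(1+8) = 81/2 ✓

d=81/2 v_max=9/2 a_max=9/2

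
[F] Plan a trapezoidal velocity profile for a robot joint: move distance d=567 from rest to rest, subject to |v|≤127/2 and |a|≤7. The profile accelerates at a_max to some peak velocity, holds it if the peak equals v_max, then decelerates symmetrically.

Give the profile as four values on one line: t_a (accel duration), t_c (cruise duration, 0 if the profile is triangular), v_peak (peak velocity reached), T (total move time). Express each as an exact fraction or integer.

(v_max)²/a_max = (127/2)²/7 = 16129/28
567 < 16129/28 so t_c = 0
v_peak = √(567·7) = √3969 = 63
t_a = 63/7 = 9; t_c = 0
T = 2·9 = 18

t_a=9 t_c=0 v_peak=63 T=18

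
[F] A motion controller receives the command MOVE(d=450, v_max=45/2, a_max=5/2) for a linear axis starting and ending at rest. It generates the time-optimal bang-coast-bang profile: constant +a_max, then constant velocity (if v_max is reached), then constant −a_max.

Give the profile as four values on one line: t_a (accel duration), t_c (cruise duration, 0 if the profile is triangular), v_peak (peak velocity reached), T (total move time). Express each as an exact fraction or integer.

t_a=9 t_c=11 v_peak=45/2 T=29

(v_max)²/a_max = (45/2)²/(5/2) = 405/2
450 ≥ 405/2 → trapezoidal
t_a = (45/2)/(5/2) = 9; v_peak = 45/2
d_cruise = 450 − 405/2 = 495/2; t_c = (495/2)/(45/2) = 11
T = 2·9 + 11 = 29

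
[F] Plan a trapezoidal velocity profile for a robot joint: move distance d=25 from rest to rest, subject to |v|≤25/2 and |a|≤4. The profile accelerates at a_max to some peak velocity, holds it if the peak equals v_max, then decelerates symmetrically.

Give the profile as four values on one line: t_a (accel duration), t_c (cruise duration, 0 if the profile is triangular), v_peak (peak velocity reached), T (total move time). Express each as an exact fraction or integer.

v_max²/a_max = (25/2)²/4 = 625/16
25 < 625/16 ⇒ no cruise
v_peak = √(25·4) = √100 = 10
t_a = 10/4 = 5/2; t_c = 0
T = 2·5/2 = 5

t_a=5/2 t_c=0 v_peak=10 T=5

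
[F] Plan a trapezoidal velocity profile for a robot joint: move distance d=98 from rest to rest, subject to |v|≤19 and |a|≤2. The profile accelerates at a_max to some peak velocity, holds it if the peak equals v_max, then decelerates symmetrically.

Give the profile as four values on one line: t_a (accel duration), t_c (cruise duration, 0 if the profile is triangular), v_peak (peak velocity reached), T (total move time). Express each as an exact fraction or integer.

(v_max)²/a_max = 19²/2 = 361/2
98 < 361/2 ⇒ no cruise
v_peak = √(98·2) = √196 = 14
t_a = 14/2 = 7; t_c = 0
T = 2·7 = 14

t_a=7 t_c=0 v_peak=14 T=14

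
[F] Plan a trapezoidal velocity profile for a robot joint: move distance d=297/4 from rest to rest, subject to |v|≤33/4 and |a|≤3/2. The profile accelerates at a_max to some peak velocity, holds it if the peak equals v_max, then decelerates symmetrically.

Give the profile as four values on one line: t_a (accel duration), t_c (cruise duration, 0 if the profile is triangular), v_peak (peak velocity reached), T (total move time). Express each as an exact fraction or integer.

(v_max)²/a_max = (33/4)²/(3/2) = 363/8
297/4 ≥ 363/8 ⇒ cruise phase
t_a = (33/4)/(3/2) = 11/2; v_peak = 33/4
d_cruise = 297/4 − 363/8 = 231/8; t_c = (231/8)/(33/4) = 7/2
T = 2·11/2 + 7/2 = 29/2

t_a=11/2 t_c=7/2 v_peak=33/4 T=29/2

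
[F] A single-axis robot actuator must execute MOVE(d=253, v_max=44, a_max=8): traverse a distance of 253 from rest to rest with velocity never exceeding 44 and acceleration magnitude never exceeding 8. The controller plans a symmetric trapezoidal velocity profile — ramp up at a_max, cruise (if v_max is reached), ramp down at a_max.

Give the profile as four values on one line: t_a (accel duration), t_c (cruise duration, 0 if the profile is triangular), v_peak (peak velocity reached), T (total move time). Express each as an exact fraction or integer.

(v_max)²/a_max = 44²/8 = 242
253 ≥ 242 → trapezoidal
t_a = 44/8 = 11/2; v_peak = 44
d_cruise = 253 − 242 = 11; t_c = 11/44 = 1/4
T = 2·11/2 + 1/4 = 45/4

t_a=11/2 t_c=1/4 v_peak=44 T=45/4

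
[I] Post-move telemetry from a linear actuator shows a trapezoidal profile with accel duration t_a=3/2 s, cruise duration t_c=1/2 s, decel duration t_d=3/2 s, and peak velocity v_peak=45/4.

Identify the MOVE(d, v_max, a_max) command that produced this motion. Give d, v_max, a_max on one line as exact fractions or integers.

a_max = (45/4)/(3/2) = 15/2
d_a = ½·45/4·3/2 = 135/16; d_c = 45/4·1/2 = 45/8
d = 2·135/16 + 45/8 = 45/2
t_c = 1/2 > 0 → v_max = v_peak = 45/4

d=45/2 v_max=45/4 a_max=15/2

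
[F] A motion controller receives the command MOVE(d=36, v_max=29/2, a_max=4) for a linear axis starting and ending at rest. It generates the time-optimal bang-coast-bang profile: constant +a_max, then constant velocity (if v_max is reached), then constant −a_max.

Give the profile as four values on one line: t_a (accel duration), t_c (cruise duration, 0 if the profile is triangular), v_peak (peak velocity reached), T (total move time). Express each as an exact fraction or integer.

vₘ²/aₘ = (29/2)²/4 = 841/16
36 < 841/16 so t_c = 0
v_peak = √(36·4) = √144 = 12
t_a = 12/4 = 3; t_c = 0
T = 2·3 = 6

t_a=3 t_c=0 v_peak=12 T=6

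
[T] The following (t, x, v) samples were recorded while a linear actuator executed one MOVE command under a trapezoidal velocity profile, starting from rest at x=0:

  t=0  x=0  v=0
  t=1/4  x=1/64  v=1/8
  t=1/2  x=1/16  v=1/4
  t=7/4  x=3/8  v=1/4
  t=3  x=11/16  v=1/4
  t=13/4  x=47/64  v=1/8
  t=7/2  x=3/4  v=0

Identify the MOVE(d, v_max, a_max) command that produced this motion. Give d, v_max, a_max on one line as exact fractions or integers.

d=3/4 v_max=1/4 a_max=1/2

final state: t=7/2, x=3/4, v=0 → d = 3/4
a_max = (1/8−0)/(1/4−0) = 1/2
max v = 1/4 over t∈[1/2,3] → v_max = 1/4
check: 1/4·(1/2+5/2) = 3/4 ✓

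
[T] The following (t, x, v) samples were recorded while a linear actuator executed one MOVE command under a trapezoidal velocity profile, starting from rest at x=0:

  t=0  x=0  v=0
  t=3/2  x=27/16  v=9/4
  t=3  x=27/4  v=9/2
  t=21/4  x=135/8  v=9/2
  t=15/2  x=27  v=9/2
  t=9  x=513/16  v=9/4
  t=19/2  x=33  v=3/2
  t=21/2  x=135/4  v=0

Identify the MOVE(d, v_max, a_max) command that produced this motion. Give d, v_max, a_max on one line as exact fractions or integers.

d=135/4 v_max=9/2 a_max=3/2

final state: t=21/2, x=135/4, v=0 → d = 135/4
a_max = (9/4−0)/(3/2−0) = 3/2
max v = 9/2 over t∈[3,15/2] → v_max = 9/2
check: 9/2·(3+9/2) = 135/4 ✓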